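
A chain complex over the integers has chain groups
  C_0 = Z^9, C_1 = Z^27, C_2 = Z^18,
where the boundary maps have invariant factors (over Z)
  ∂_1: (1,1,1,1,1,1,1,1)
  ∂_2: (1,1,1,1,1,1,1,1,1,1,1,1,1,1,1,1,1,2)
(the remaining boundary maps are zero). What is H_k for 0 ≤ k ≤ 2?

H_0 ≅ Z,  H_1 ≅ Z ⊕ Z/2,  H_2 = 0.

H_0: b_0 = 9 − 0 − 8 = 1; torsion from ∂_1 factors > 1: none. So H_0 ≅ Z.
H_1: b_1 = 27 − 8 − 18 = 1; torsion from ∂_2 factors > 1: [2]. So H_1 ≅ Z ⊕ Z/2.
H_2: b_2 = 18 − 18 − 0 = 0; torsion from ∂_3 factors > 1: none. So H_2 ≅ 0.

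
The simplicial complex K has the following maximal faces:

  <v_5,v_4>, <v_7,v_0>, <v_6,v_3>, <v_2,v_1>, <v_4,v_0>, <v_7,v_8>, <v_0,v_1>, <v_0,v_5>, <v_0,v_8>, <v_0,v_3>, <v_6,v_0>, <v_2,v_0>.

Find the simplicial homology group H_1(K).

We work with the vertex ordering v_0 < v_1 < v_2 < v_3 < v_4 < v_5 < v_6 < v_7 < v_8. The simplices of K, each written with vertices in increasing order, are:

  0-simplices (9): [v_0], [v_1], [v_2], [v_3], [v_4], [v_5], [v_6], [v_7], [v_8]
  1-simplices (12): [v_0,v_1], [v_0,v_2], [v_0,v_3], [v_0,v_4], [v_0,v_5], [v_0,v_6], [v_0,v_7], [v_0,v_8], [v_1,v_2], [v_3,v_6], [v_4,v_5], [v_7,v_8]

giving chain groups C_0 ≅ Z^9, C_1 ≅ Z^12.

∂_1: C_1 → C_0 maps an edge to its endpoints' difference, ∂[p,q] = q − p.
The resulting 9×12 matrix has rank 8, and its Smith normal form has invariant factors (1,1,1,1,1,1,1,1).

Computing H_k = (kernel of ∂_k) / (image of ∂_{k+1}):

  H_1: rank ker ∂_1 − rank ∂_2 = (12 − 8) − 0 = 4, and there is no ∂_2, so H_1 ≅ Z^4.

H_1 = Z^4.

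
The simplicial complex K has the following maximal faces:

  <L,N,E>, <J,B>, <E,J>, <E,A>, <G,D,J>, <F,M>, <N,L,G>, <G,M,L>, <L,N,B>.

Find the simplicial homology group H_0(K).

H_0 = Z.

We work with the vertex ordering A < B < D < E < F < G < J < L < M < N. The simplices of K, each written with vertices in increasing order, are:

  0-simplices (10): A, B, D, E, F, G, J, L, M, N
  1-simplices (16): AE, BJ, BL, BN, DG, DJ, EJ, EL, EN, FM, GJ, GL, GM, GN, LM, LN
  2-simplices (5): BLN, DGJ, ELN, GLM, GLN

so the chain groups are C_0 ≅ Z^10, C_1 ≅ Z^16, C_2 ≅ Z^5.

Boundary ∂_1: C_1 → C_0 sends each edge [p,q] (with p < q) to q − p. For instance
  ∂GN = N − G.
The resulting 10×16 matrix has rank 9, and its Smith normal form has invariant factors (1,1,1,1,1,1,1,1,1).

∂_2: C_2 → C_1 sends each 2-simplex [p,q,r] to [q,r] − [p,r] + [p,q]. For instance
  ∂DGJ = GJ − DJ + DG,
  ∂BLN = LN − BN + BL.
The resulting 16×5 matrix has rank 5, and its Smith normal form has invariant factors (1,1,1,1,1).

From H_k ≅ ker(∂_k) / im(∂_{k+1}) we obtain:

  H_0: rank C_0 − rank ∂_1 = 10 − 9 = 1, and the invariant factors of ∂_1 are all 1, so H_0 ≅ Z.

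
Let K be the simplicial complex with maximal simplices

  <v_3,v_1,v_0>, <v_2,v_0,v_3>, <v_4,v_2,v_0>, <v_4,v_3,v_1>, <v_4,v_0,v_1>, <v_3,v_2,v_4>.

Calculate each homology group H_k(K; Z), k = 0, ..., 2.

H_0 ≅ Z,  H_1 = 0,  H_2 ≅ Z.

K has 5 vertices, 9 edges, 6 triangles.
rank ∂_0 = 0, rank ∂_1 = 4 ⇒ b_0 = 5 − 0 − 4 = 1; all invariant factors of ∂_1 are 1 so no torsion. So H_0 ≅ Z.
rank ∂_1 = 4, rank ∂_2 = 5 ⇒ b_1 = 9 − 4 − 5 = 0; all invariant factors of ∂_2 are 1 so no torsion. So H_1 ≅ 0.
rank ∂_2 = 5, rank ∂_3 = 0 ⇒ b_2 = 6 − 5 − 0 = 1. So H_2 ≅ Z.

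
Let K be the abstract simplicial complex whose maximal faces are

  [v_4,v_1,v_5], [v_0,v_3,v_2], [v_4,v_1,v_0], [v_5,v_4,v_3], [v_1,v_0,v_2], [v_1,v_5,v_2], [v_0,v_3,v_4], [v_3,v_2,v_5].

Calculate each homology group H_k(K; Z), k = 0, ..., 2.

Fix the vertex order v_0 < v_1 < v_2 < v_3 < v_4 < v_5 and write every simplex with vertices in increasing order. Then dim K = 2 and the simplices of K are:

  0-simplices (6): [v_0], [v_1], [v_2], [v_3], [v_4], [v_5]
  1-simplices (12): [v_0,v_1], [v_0,v_2], [v_0,v_3], [v_0,v_4], [v_1,v_2], [v_1,v_4], [v_1,v_5], [v_2,v_3], [v_2,v_5], [v_3,v_4], [v_3,v_5], [v_4,v_5]
  2-simplices (8): [v_0,v_1,v_2], [v_0,v_1,v_4], [v_0,v_2,v_3], [v_0,v_3,v_4], [v_1,v_2,v_5], [v_1,v_4,v_5], [v_2,v_3,v_5], [v_3,v_4,v_5]

giving chain groups C_0 ≅ Z^6, C_1 ≅ Z^12, C_2 ≅ Z^8.

The boundary map ∂_1: C_1 → C_0 sends each edge [p,q] (with p < q) to q − p.
As a 6×12 matrix over Z this has rank 5, with invariant factors (1,1,1,1,1).

The boundary map ∂_2: C_2 → C_1 maps a triangle to the signed sum of its edges. For instance
  ∂[v_0,v_3,v_4] = [v_3,v_4] − [v_0,v_4] + [v_0,v_3],
  ∂[v_0,v_1,v_2] = [v_1,v_2] − [v_0,v_2] + [v_0,v_1].
The resulting 12×8 matrix has rank 7, and its Smith normal form has invariant factors (1,1,1,1,1,1,1).

From H_k ≅ ker(∂_k) / im(∂_{k+1}) we obtain:

  H_0: rank C_0 − rank ∂_1 = 6 − 5 = 1, and the invariant factors of ∂_1 are all 1, so H_0 = Z.
  H_1: rank ker ∂_1 − rank ∂_2 = (12 − 5) − 7 = 0, and the invariant factors of ∂_2 are all 1, so H_1 = 0.
  H_2: rank ker ∂_2 − rank ∂_3 = (8 − 7) − 0 = 1, and there is no ∂_3, so H_2 = Z.

(K is a triangulation of the 2-sphere S^2.)

H_0 = Z,  H_1 = 0,  H_2 = Z.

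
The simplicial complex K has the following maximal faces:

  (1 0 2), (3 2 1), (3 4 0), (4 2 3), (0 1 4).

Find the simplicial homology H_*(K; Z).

H_0 ≅ Z,  H_1 ≅ Z,  H_2 = 0.

Fix the vertex order 0 < 1 < 2 < 3 < 4 and write every simplex with vertices in increasing order. Then dim K = 2 and the simplices of K are:

  0-simplices (5): [0], [1], [2], [3], [4]
  1-simplices (10): [0,1], [0,2], [0,3], [0,4], [1,2], [1,3], [1,4], [2,3], [2,4], [3,4]
  2-simplices (5): [0,1,2], [0,1,4], [0,3,4], [1,2,3], [2,3,4]

so the chain groups are C_0 ≅ Z^5, C_1 ≅ Z^10, C_2 ≅ Z^5.

The boundary map ∂_1: C_1 → C_0 is given by ∂[p,q] = [q] − [p].
The 5×10 boundary matrix has rank 4 and Smith normal form diag(1,1,1,1).

Boundary ∂_2: C_2 → C_1 maps a triangle to the signed sum of its edges. For instance
  ∂[1,2,3] = [2,3] − [1,3] + [1,2],
  ∂[0,1,2] = [1,2] − [0,2] + [0,1].
This gives a 10×5 integer matrix of rank 5; reducing to Smith normal form yields diagonal entries (1,1,1,1,1).

From H_k ≅ ker(∂_k) / im(∂_{k+1}) we obtain:

  H_0: rank C_0 − rank ∂_1 = 5 − 4 = 1, and the invariant factors of ∂_1 are all 1, so H_0 ≅ Z.
  H_1: rank ker ∂_1 − rank ∂_2 = (10 − 4) − 5 = 1, and the invariant factors of ∂_2 are all 1, so H_1 ≅ Z.
  H_2: rank ker ∂_2 − rank ∂_3 = (5 − 5) − 0 = 0, and there is no ∂_3, so H_2 ≅ 0.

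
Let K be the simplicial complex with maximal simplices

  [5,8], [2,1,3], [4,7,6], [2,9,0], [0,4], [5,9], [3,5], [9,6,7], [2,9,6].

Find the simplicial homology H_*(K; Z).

H_0 ≅ Z,  H_1 ≅ Z^2,  H_2 = 0.

Fix the vertex order 0 < 1 < 2 < 3 < 4 < 5 < 6 < 7 < 8 < 9 and write every simplex with vertices in increasing order. Then dim K = 2 and the simplices of K are:

  0-simplices (10): [0], [1], [2], [3], [4], [5], [6], [7], [8], [9]
  1-simplices (16): [0,2], [0,4], [0,9], [1,2], [1,3], [2,3], [2,6], [2,9], [3,5], [4,6], [4,7], [5,8], [5,9], [6,7], [6,9], [7,9]
  2-simplices (5): [0,2,9], [1,2,3], [2,6,9], [4,6,7], [6,7,9]

Hence C_0 ≅ Z^10, C_1 ≅ Z^16, C_2 ≅ Z^5.

∂_1: C_1 → C_0 is given by ∂[p,q] = [q] − [p].
As a 10×16 matrix over Z this has rank 9, with invariant factors (1,1,1,1,1,1,1,1,1).

Boundary ∂_2: C_2 → C_1 sends each 2-simplex [p,q,r] to [q,r] − [p,r] + [p,q]. For instance
  ∂[0,2,9] = [2,9] − [0,9] + [0,2],
  ∂[2,6,9] = [6,9] − [2,9] + [2,6].
This gives a 16×5 integer matrix of rank 5; reducing to Smith normal form yields diagonal entries (1,1,1,1,1).

Now H_k = ker ∂_k / im ∂_{k+1}, so:

  H_0: rank C_0 − rank ∂_1 = 10 − 9 = 1, and the invariant factors of ∂_1 are all 1, so H_0 = Z.
  H_1: rank ker ∂_1 − rank ∂_2 = (16 − 9) − 5 = 2, and the invariant factors of ∂_2 are all 1, so H_1 = Z^2.
  H_2: rank ker ∂_2 − rank ∂_3 = (5 − 5) − 0 = 0, and there is no ∂_3, so H_2 = 0.

As a check, the Euler characteristic is 10 − 16 + 5 = -1, which agrees with 1 − 2 + 0 = -1.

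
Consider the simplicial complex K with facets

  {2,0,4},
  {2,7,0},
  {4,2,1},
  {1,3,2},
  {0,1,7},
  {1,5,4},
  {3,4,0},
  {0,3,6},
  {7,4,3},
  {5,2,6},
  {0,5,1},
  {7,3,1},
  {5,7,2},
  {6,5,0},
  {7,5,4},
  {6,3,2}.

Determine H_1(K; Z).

H_1 = Z^2.

Order the vertices as 0 < 1 < 2 < 3 < 4 < 5 < 6 < 7. Listing each simplex with vertices in this order, K has dimension 2 with simplices:

  0-simplices (8): [0], [1], [2], [3], [4], [5], [6], [7]
  1-simplices (24): (24 of them)
  2-simplices (16): [0,1,5], [0,1,7], [0,2,4], [0,2,7], [0,3,4], [0,3,6], [0,5,6], [1,2,3], [1,2,4], [1,3,7], [1,4,5], [2,3,6], [2,5,6], [2,5,7], [3,4,7], [4,5,7]

Hence C_0 ≅ Z^8, C_1 ≅ Z^24, C_2 ≅ Z^16.

The boundary map ∂_1: C_1 → C_0 maps an edge to its endpoints' difference, ∂[p,q] = q − p.
The 8×24 boundary matrix has rank 7 and Smith normal form diag(1,1,1,1,1,1,1).

The boundary map ∂_2: C_2 → C_1 sends each 2-simplex [p,q,r] to [q,r] − [p,r] + [p,q]. For instance
  ∂[2,5,7] = [5,7] − [2,7] + [2,5],
  ∂[1,3,7] = [3,7] − [1,7] + [1,3].
The 24×16 boundary matrix has rank 15 and Smith normal form diag(1,1,1,1,1,1,1,1,1,1,1,1,1,1,1).

Computing H_k = (kernel of ∂_k) / (image of ∂_{k+1}):

  H_1: rank ker ∂_1 − rank ∂_2 = (24 − 7) − 15 = 2, and the invariant factors of ∂_2 are all 1, so H_1 ≅ Z^2.

(K is a triangulation of the torus T^2.)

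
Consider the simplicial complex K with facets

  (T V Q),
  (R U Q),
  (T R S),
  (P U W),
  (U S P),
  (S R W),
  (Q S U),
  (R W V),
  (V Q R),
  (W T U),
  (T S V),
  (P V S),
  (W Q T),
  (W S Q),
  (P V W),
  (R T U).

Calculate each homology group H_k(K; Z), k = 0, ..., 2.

H_0 = Z,  H_1 = Z^2,  H_2 = Z.

Order the vertices as P < Q < R < S < T < U < V < W. Listing each simplex with vertices in this order, K has dimension 2 with simplices:

  0-simplices (8): P, Q, R, S, T, U, V, W
  1-simplices (24): PS, PU, PV, PW, QR, QS, QT, QU, QV, QW, RS, RT, RU, RV, RW, ST, SU, SV, SW, TU, TV, TW, UW, VW
  2-simplices (16): PSU, PSV, PUW, PVW, QRU, QRV, QSU, QSW, QTV, QTW, RST, RSW, RTU, RVW, STV, TUW

giving chain groups C_0 ≅ Z^8, C_1 ≅ Z^24, C_2 ≅ Z^16.

Boundary ∂_1: C_1 → C_0 sends each edge [p,q] (with p < q) to q − p. For instance
  ∂SV = V − S.
The resulting 8×24 matrix has rank 7, and its Smith normal form has invariant factors (1,1,1,1,1,1,1).

The boundary map ∂_2: C_2 → C_1 maps a triangle to the signed sum of its edges. For instance
  ∂PVW = VW − PW + PV,
  ∂QTV = TV − QV + QT.
The 24×16 boundary matrix has rank 15 and Smith normal form diag(1,1,1,1,1,1,1,1,1,1,1,1,1,1,1).

Now H_k = ker ∂_k / im ∂_{k+1}, so:

  H_0: rank C_0 − rank ∂_1 = 8 − 7 = 1, and the invariant factors of ∂_1 are all 1, so H_0 ≅ Z.
  H_1: rank ker ∂_1 − rank ∂_2 = (24 − 7) − 15 = 2, and the invariant factors of ∂_2 are all 1, so H_1 ≅ Z^2.
  H_2: rank ker ∂_2 − rank ∂_3 = (16 − 15) − 0 = 1, and there is no ∂_3, so H_2 ≅ Z.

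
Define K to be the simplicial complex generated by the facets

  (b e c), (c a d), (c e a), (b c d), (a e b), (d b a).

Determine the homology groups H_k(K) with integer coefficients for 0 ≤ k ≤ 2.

H_0 ≅ Z,  H_1 = 0,  H_2 ≅ Z.

Fix the vertex order a < b < c < d < e and write every simplex with vertices in increasing order. Then dim K = 2 and the simplices of K are:

  0-simplices (5): a, b, c, d, e
  1-simplices (9): ab, ac, ad, ae, bc, bd, be, cd, ce
  2-simplices (6): abd, abe, acd, ace, bcd, bce

Hence C_0 ≅ Z^5, C_1 ≅ Z^9, C_2 ≅ Z^6.

∂_1: C_1 → C_0 maps an edge to its endpoints' difference, ∂[p,q] = q − p.
This gives a 5×9 integer matrix of rank 4; reducing to Smith normal form yields diagonal entries (1,1,1,1).

Boundary ∂_2: C_2 → C_1 sends each 2-simplex [p,q,r] to [q,r] − [p,r] + [p,q]. For instance
  ∂bcd = cd − bd + bc,
  ∂acd = cd − ad + ac.
The resulting 9×6 matrix has rank 5, and its Smith normal form has invariant factors (1,1,1,1,1).

Computing H_k = (kernel of ∂_k) / (image of ∂_{k+1}):

  H_0: rank C_0 − rank ∂_1 = 5 − 4 = 1, and the invariant factors of ∂_1 are all 1, so H_0 ≅ Z.
  H_1: rank ker ∂_1 − rank ∂_2 = (9 − 4) − 5 = 0, and the invariant factors of ∂_2 are all 1, so H_1 ≅ 0.
  H_2: rank ker ∂_2 − rank ∂_3 = (6 − 5) − 0 = 1, and there is no ∂_3, so H_2 ≅ Z.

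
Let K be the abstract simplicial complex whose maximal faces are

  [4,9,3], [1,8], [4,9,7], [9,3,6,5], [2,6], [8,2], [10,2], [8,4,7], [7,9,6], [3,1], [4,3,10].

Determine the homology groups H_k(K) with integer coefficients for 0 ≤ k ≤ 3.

Order the vertices as 1 < 2 < 3 < 4 < 5 < 6 < 7 < 8 < 9 < 10. Listing each simplex with vertices in this order, K has dimension 3 with simplices:

  0-simplices (10): [1], [2], [3], [4], [5], [6], [7], [8], [9], [10]
  1-simplices (20): [1,3], [1,8], [2,6], [2,8], [2,10], [3,4], [3,5], [3,6], [3,9], [3,10], [4,7], [4,8], [4,9], [4,10], [5,6], [5,9], [6,7], [6,9], [7,8], [7,9]
  2-simplices (9): [3,4,9], [3,4,10], [3,5,6], [3,5,9], [3,6,9], [4,7,8], [4,7,9], [5,6,9], [6,7,9]
  3-simplices (1): [3,5,6,9]

so the chain groups are C_0 ≅ Z^10, C_1 ≅ Z^20, C_2 ≅ Z^9, C_3 ≅ Z^1.

∂_1: C_1 → C_0 is given by ∂[p,q] = [q] − [p].
The resulting 10×20 matrix has rank 9, and its Smith normal form has invariant factors (1,1,1,1,1,1,1,1,1).

The boundary map ∂_2: C_2 → C_1 maps a triangle to the signed sum of its edges. For instance
  ∂[3,5,9] = [5,9] − [3,9] + [3,5],
  ∂[4,7,9] = [7,9] − [4,9] + [4,7].
The 20×9 boundary matrix has rank 8 and Smith normal form diag(1,1,1,1,1,1,1,1).

The boundary map ∂_3: C_3 → C_2 sends each 3-simplex σ to the alternating sum Σ_i (−1)^i (σ with its i-th vertex removed). For instance
  ∂[3,5,6,9] = [5,6,9] − [3,6,9] + [3,5,9] − [3,5,6].
As a 9×1 matrix over Z this has rank 1, with invariant factors (1).

Now H_k = ker ∂_k / im ∂_{k+1}, so:

  H_0: rank C_0 − rank ∂_1 = 10 − 9 = 1, and the invariant factors of ∂_1 are all 1, so H_0 = Z.
  H_1: rank ker ∂_1 − rank ∂_2 = (20 − 9) − 8 = 3, and the invariant factors of ∂_2 are all 1, so H_1 = Z^3.
  H_2: rank ker ∂_2 − rank ∂_3 = (9 − 8) − 1 = 0, and the invariant factors of ∂_3 are all 1, so H_2 = 0.
  H_3: rank ker ∂_3 − rank ∂_4 = (1 − 1) − 0 = 0, and there is no ∂_4, so H_3 = 0.

As a check, the Euler characteristic is 10 − 20 + 9 − 1 = -2, which agrees with 1 − 3 + 0 − 0 = -2.

H_0 ≅ Z,  H_1 ≅ Z^3,  H_2 = 0,  H_3 = 0.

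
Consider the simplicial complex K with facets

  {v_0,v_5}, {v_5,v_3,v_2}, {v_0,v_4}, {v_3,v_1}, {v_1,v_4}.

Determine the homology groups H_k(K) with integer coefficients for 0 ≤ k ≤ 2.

Take the total order v_0 < v_1 < v_2 < v_3 < v_4 < v_5 on the vertex set. Then K (dimension 2) consists of the simplices:

  0-simplices (6): [v_0], [v_1], [v_2], [v_3], [v_4], [v_5]
  1-simplices (7): [v_0,v_4], [v_0,v_5], [v_1,v_3], [v_1,v_4], [v_2,v_3], [v_2,v_5], [v_3,v_5]
  2-simplices (1): [v_2,v_3,v_5]

Hence C_0 ≅ Z^6, C_1 ≅ Z^7, C_2 ≅ Z^1.

∂_1: C_1 → C_0 sends each edge [p,q] (with p < q) to q − p.
The 6×7 boundary matrix has rank 5 and Smith normal form diag(1,1,1,1,1).

∂_2: C_2 → C_1 sends each 2-simplex [p,q,r] to [q,r] − [p,r] + [p,q]. For instance
  ∂[v_2,v_3,v_5] = [v_3,v_5] − [v_2,v_5] + [v_2,v_3].
The resulting 7×1 matrix has rank 1, and its Smith normal form has invariant factors (1).

From H_k ≅ ker(∂_k) / im(∂_{k+1}) we obtain:

  H_0: rank C_0 − rank ∂_1 = 6 − 5 = 1, and the invariant factors of ∂_1 are all 1, so H_0 ≅ Z.
  H_1: rank ker ∂_1 − rank ∂_2 = (7 − 5) − 1 = 1, and the invariant factors of ∂_2 are all 1, so H_1 ≅ Z.
  H_2: rank ker ∂_2 − rank ∂_3 = (1 − 1) − 0 = 0, and there is no ∂_3, so H_2 ≅ 0.

H_0 = Z,  H_1 = Z,  H_2 = 0.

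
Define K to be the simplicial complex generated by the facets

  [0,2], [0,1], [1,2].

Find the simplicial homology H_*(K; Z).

H_0 = Z,  H_1 = Z.

Take the total order 0 < 1 < 2 on the vertex set. Then K (dimension 1) consists of the simplices:

  0-simplices (3): [0], [1], [2]
  1-simplices (3): [0,1], [0,2], [1,2]

so the chain groups are C_0 ≅ Z^3, C_1 ≅ Z^3.

∂_1: C_1 → C_0 maps an edge to its endpoints' difference, ∂[p,q] = q − p. For instance
  ∂[0,1] = [1] − [0].
The 3×3 boundary matrix has rank 2 and Smith normal form diag(1,1).

Reading off H_k = ker ∂_k / im ∂_{k+1}:

  H_0: rank C_0 − rank ∂_1 = 3 − 2 = 1, and the invariant factors of ∂_1 are all 1, so H_0 ≅ Z.
  H_1: rank ker ∂_1 − rank ∂_2 = (3 − 2) − 0 = 1, and there is no ∂_2, so H_1 ≅ Z.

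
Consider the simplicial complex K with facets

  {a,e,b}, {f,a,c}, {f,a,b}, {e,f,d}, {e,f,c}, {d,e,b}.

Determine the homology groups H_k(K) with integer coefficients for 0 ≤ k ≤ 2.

H_0 ≅ Z,  H_1 ≅ Z,  H_2 = 0.

Order the vertices as a < b < c < d < e < f. Listing each simplex with vertices in this order, K has dimension 2 with simplices:

  0-simplices (6): a, b, c, d, e, f
  1-simplices (12): ab, ac, ae, af, bd, be, bf, ce, cf, de, df, ef
  2-simplices (6): abe, abf, acf, bde, cef, def

giving chain groups C_0 ≅ Z^6, C_1 ≅ Z^12, C_2 ≅ Z^6.

The boundary map ∂_1: C_1 → C_0 sends each edge [p,q] (with p < q) to q − p. For instance
  ∂ce = e − c.
This gives a 6×12 integer matrix of rank 5; reducing to Smith normal form yields diagonal entries (1,1,1,1,1).

∂_2: C_2 → C_1 acts by ∂[p,q,r] = [q,r] − [p,r] + [p,q]. For instance
  ∂abe = be − ae + ab,
  ∂abf = bf − af + ab.
This gives a 12×6 integer matrix of rank 6; reducing to Smith normal form yields diagonal entries (1,1,1,1,1,1).

Computing H_k = (kernel of ∂_k) / (image of ∂_{k+1}):

  H_0: rank C_0 − rank ∂_1 = 6 − 5 = 1, and the invariant factors of ∂_1 are all 1, so H_0 ≅ Z.
  H_1: rank ker ∂_1 − rank ∂_2 = (12 − 5) − 6 = 1, and the invariant factors of ∂_2 are all 1, so H_1 ≅ Z.
  H_2: rank ker ∂_2 − rank ∂_3 = (6 − 6) − 0 = 0, and there is no ∂_3, so H_2 ≅ 0.

As a check, the Euler characteristic is 6 − 12 + 6 = 0, which agrees with 1 − 1 + 0 = 0.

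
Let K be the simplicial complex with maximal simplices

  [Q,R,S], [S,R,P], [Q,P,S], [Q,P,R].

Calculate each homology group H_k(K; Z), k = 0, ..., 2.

H_0 = Z,  H_1 = 0,  H_2 = Z.

Fix the vertex order P < Q < R < S and write every simplex with vertices in increasing order. Then dim K = 2 and the simplices of K are:

  0-simplices (4): P, Q, R, S
  1-simplices (6): PQ, PR, PS, QR, QS, RS
  2-simplices (4): PQR, PQS, PRS, QRS

so the chain groups are C_0 ≅ Z^4, C_1 ≅ Z^6, C_2 ≅ Z^4.

Boundary ∂_1: C_1 → C_0 sends each edge [p,q] (with p < q) to q − p. For instance
  ∂RS = S − R.
This gives a 4×6 integer matrix of rank 3; reducing to Smith normal form yields diagonal entries (1,1,1).

∂_2: C_2 → C_1 sends each 2-simplex [p,q,r] to [q,r] − [p,r] + [p,q]. For instance
  ∂PQS = QS − PS + PQ,
  ∂PQR = QR − PR + PQ.
As a 6×4 matrix over Z this has rank 3, with invariant factors (1,1,1).

From H_k ≅ ker(∂_k) / im(∂_{k+1}) we obtain:

  H_0: rank C_0 − rank ∂_1 = 4 − 3 = 1, and the invariant factors of ∂_1 are all 1, so H_0 = Z.
  H_1: rank ker ∂_1 − rank ∂_2 = (6 − 3) − 3 = 0, and the invariant factors of ∂_2 are all 1, so H_1 = 0.
  H_2: rank ker ∂_2 − rank ∂_3 = (4 − 3) − 0 = 1, and there is no ∂_3, so H_2 = Z.

As a check, the Euler characteristic is 4 − 6 + 4 = 2, which agrees with 1 − 0 + 1 = 2.
(K is a triangulation of the 2-sphere S^2.)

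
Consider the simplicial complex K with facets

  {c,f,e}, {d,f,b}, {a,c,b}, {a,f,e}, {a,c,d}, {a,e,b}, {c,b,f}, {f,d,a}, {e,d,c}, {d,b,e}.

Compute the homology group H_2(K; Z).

Order the vertices as a < b < c < d < e < f. Listing each simplex with vertices in this order, K has dimension 2 with simplices:

  0-simplices (6): a, b, c, d, e, f
  1-simplices (15): ab, ac, ad, ae, af, bc, bd, be, bf, cd, ce, cf, de, df, ef
  2-simplices (10): abc, abe, acd, adf, aef, bcf, bde, bdf, cde, cef

so the chain groups are C_0 ≅ Z^6, C_1 ≅ Z^15, C_2 ≅ Z^10.

Boundary ∂_1: C_1 → C_0 sends each edge [p,q] (with p < q) to q − p.
As a 6×15 matrix over Z this has rank 5, with invariant factors (1,1,1,1,1).

The boundary map ∂_2: C_2 → C_1 acts by ∂[p,q,r] = [q,r] − [p,r] + [p,q]. For instance
  ∂abc = bc − ac + ab,
  ∂bdf = df − bf + bd.
The resulting 15×10 matrix has rank 10, and its Smith normal form has invariant factors (1,1,1,1,1,1,1,1,1,2).

Reading off H_k = ker ∂_k / im ∂_{k+1}:

  H_2: rank ker ∂_2 − rank ∂_3 = (10 − 10) − 0 = 0, and there is no ∂_3, so H_2 = 0.

(K is a triangulation of the real projective plane RP^2.)

H_2 ≅ 0.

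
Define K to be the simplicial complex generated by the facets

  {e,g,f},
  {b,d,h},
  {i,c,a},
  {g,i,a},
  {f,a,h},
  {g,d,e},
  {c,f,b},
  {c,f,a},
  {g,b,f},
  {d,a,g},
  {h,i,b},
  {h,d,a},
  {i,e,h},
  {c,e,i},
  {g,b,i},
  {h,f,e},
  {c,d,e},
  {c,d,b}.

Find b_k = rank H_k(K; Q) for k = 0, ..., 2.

b_0 = 1, b_1 = 2, b_2 = 1.

We work with the vertex ordering a < b < c < d < e < f < g < h < i. The simplices of K, each written with vertices in increasing order, are:

  0-simplices (9): a, b, c, d, e, f, g, h, i
  1-simplices (27): ac, ad, af, ag, ah, ai, bc, bd, bf, bg, bh, bi, cd, ce, cf, ci, de, dg, dh, ef, eg, eh, ei, fg, fh, gi, hi
  2-simplices (18): acf, aci, adg, adh, afh, agi, bcd, bcf, bdh, bfg, bgi, bhi, cde, cei, deg, efg, efh, ehi

giving chain groups C_0 ≅ Z^9, C_1 ≅ Z^27, C_2 ≅ Z^18.

Boundary ∂_1: C_1 → C_0 sends each edge [p,q] (with p < q) to q − p. For instance
  ∂af = f − a.
This gives a 9×27 integer matrix of rank 8; reducing to Smith normal form yields diagonal entries (1,1,1,1,1,1,1,1).

∂_2: C_2 → C_1 sends each 2-simplex [p,q,r] to [q,r] − [p,r] + [p,q]. For instance
  ∂bcd = cd − bd + bc,
  ∂adh = dh − ah + ad.
This gives a 27×18 integer matrix of rank 17; reducing to Smith normal form yields diagonal entries (1,1,1,1,1,1,1,1,1,1,1,1,1,1,1,1,1).

Now H_k = ker ∂_k / im ∂_{k+1}, so:

  H_0: rank C_0 − rank ∂_1 = 9 − 8 = 1, and the invariant factors of ∂_1 are all 1, so H_0 = Z.
  H_1: rank ker ∂_1 − rank ∂_2 = (27 − 8) − 17 = 2, and the invariant factors of ∂_2 are all 1, so H_1 = Z^2.
  H_2: rank ker ∂_2 − rank ∂_3 = (18 − 17) − 0 = 1, and there is no ∂_3, so H_2 = Z.

Hence the Betti numbers are b_0 = 1, b_1 = 2, b_2 = 1.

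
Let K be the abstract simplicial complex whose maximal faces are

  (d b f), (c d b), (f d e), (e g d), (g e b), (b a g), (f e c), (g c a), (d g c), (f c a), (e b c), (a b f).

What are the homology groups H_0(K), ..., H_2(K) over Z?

K has 7 vertices, 18 edges, 12 triangles.
rank ∂_0 = 0, rank ∂_1 = 6 ⇒ b_0 = 7 − 0 − 6 = 1; all invariant factors of ∂_1 are 1 so no torsion. So H_0 ≅ Z.
rank ∂_1 = 6, rank ∂_2 = 12 ⇒ b_1 = 18 − 6 − 12 = 0; ∂_2 has invariant factor(s) [2] giving torsion. So H_1 ≅ Z/2Z.
rank ∂_2 = 12, rank ∂_3 = 0 ⇒ b_2 = 12 − 12 − 0 = 0. So H_2 ≅ 0.

H_0 = Z,  H_1 = Z/2Z,  H_2 = 0.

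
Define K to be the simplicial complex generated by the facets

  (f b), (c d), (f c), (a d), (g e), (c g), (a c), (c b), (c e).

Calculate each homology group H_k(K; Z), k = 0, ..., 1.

We work with the vertex ordering a < b < c < d < e < f < g. The simplices of K, each written with vertices in increasing order, are:

  0-simplices (7): a, b, c, d, e, f, g
  1-simplices (9): ac, ad, bc, bf, cd, ce, cf, cg, eg

Hence C_0 ≅ Z^7, C_1 ≅ Z^9.

The boundary map ∂_1: C_1 → C_0 maps an edge to its endpoints' difference, ∂[p,q] = q − p. For instance
  ∂eg = g − e.
The 7×9 boundary matrix has rank 6 and Smith normal form diag(1,1,1,1,1,1).

Computing H_k = (kernel of ∂_k) / (image of ∂_{k+1}):

  H_0: rank C_0 − rank ∂_1 = 7 − 6 = 1, and the invariant factors of ∂_1 are all 1, so H_0 ≅ Z.
  H_1: rank ker ∂_1 − rank ∂_2 = (9 − 6) − 0 = 3, and there is no ∂_2, so H_1 ≅ Z^3.

H_0 ≅ Z,  H_1 ≅ Z^3.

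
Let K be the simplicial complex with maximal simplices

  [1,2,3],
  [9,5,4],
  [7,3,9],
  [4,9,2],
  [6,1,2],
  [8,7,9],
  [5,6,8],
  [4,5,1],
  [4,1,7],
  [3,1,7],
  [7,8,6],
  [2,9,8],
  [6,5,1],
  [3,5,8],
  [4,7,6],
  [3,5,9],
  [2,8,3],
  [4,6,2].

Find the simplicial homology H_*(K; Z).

H_0 = Z,  H_1 = Z ⊕ Z/2,  H_2 = 0.

Order the vertices as 1 < 2 < 3 < 4 < 5 < 6 < 7 < 8 < 9. Listing each simplex with vertices in this order, K has dimension 2 with simplices:

  0-simplices (9): [1], [2], [3], [4], [5], [6], [7], [8], [9]
  1-simplices (27): (27 of them)
  2-simplices (18): [1,2,3], [1,2,6], [1,3,7], [1,4,5], [1,4,7], [1,5,6], [2,3,8], [2,4,6], [2,4,9], [2,8,9], [3,5,8], [3,5,9], [3,7,9], [4,5,9], [4,6,7], [5,6,8], [6,7,8], [7,8,9]

so the chain groups are C_0 ≅ Z^9, C_1 ≅ Z^27, C_2 ≅ Z^18.

The boundary map ∂_1: C_1 → C_0 maps an edge to its endpoints' difference, ∂[p,q] = q − p. For instance
  ∂[2,9] = [9] − [2].
This gives a 9×27 integer matrix of rank 8; reducing to Smith normal form yields diagonal entries (1,1,1,1,1,1,1,1).

The boundary map ∂_2: C_2 → C_1 maps a triangle to the signed sum of its edges. For instance
  ∂[1,2,3] = [2,3] − [1,3] + [1,2],
  ∂[6,7,8] = [7,8] − [6,8] + [6,7].
The 27×18 boundary matrix has rank 18 and Smith normal form diag(1,1,1,1,1,1,1,1,1,1,1,1,1,1,1,1,1,2).

Now H_k = ker ∂_k / im ∂_{k+1}, so:

  H_0: rank C_0 − rank ∂_1 = 9 − 8 = 1, and the invariant factors of ∂_1 are all 1, so H_0 = Z.
  H_1: rank ker ∂_1 − rank ∂_2 = (27 − 8) − 18 = 1, and ∂_2 has invariant factor 2 > 1, so H_1 = Z ⊕ Z/2.
  H_2: rank ker ∂_2 − rank ∂_3 = (18 − 18) − 0 = 0, and there is no ∂_3, so H_2 = 0.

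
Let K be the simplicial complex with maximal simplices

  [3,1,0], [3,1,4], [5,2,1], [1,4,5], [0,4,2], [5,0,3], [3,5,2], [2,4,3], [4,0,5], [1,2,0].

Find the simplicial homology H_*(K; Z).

K has 6 vertices, 15 edges, 10 triangles.
rank ∂_0 = 0, rank ∂_1 = 5 ⇒ b_0 = 6 − 0 − 5 = 1; all invariant factors of ∂_1 are 1 so no torsion. So H_0 ≅ Z.
rank ∂_1 = 5, rank ∂_2 = 10 ⇒ b_1 = 15 − 5 − 10 = 0; ∂_2 has invariant factor(s) [2] giving torsion. So H_1 ≅ Z/2Z.
rank ∂_2 = 10, rank ∂_3 = 0 ⇒ b_2 = 10 − 10 − 0 = 0. So H_2 ≅ 0.

H_0 = Z,  H_1 = Z/2Z,  H_2 = 0.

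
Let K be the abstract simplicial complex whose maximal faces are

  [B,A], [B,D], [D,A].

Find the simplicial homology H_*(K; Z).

Order the vertices as A < B < D. Listing each simplex with vertices in this order, K has dimension 1 with simplices:

  0-simplices (3): A, B, D
  1-simplices (3): AB, AD, BD

so the chain groups are C_0 ≅ Z^3, C_1 ≅ Z^3.

∂_1: C_1 → C_0 sends each edge [p,q] (with p < q) to q − p. For instance
  ∂BD = D − B.
This gives a 3×3 integer matrix of rank 2; reducing to Smith normal form yields diagonal entries (1,1).

Computing H_k = (kernel of ∂_k) / (image of ∂_{k+1}):

  H_0: rank C_0 − rank ∂_1 = 3 − 2 = 1, and the invariant factors of ∂_1 are all 1, so H_0 = Z.
  H_1: rank ker ∂_1 − rank ∂_2 = (3 − 2) − 0 = 1, and there is no ∂_2, so H_1 = Z.

As a check, the Euler characteristic is 3 − 3 = 0, which agrees with 1 − 1 = 0.
(K is a triangulation of the circle S^1.)

H_0 = Z,  H_1 = Z.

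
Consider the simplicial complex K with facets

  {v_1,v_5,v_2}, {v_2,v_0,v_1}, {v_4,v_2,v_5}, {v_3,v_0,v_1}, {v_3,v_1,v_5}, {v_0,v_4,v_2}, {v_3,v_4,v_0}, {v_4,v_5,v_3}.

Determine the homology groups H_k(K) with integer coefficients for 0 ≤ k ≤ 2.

Take the total order v_0 < v_1 < v_2 < v_3 < v_4 < v_5 on the vertex set. Then K (dimension 2) consists of the simplices:

  0-simplices (6): [v_0], [v_1], [v_2], [v_3], [v_4], [v_5]
  1-simplices (12): [v_0,v_1], [v_0,v_2], [v_0,v_3], [v_0,v_4], [v_1,v_2], [v_1,v_3], [v_1,v_5], [v_2,v_4], [v_2,v_5], [v_3,v_4], [v_3,v_5], [v_4,v_5]
  2-simplices (8): [v_0,v_1,v_2], [v_0,v_1,v_3], [v_0,v_2,v_4], [v_0,v_3,v_4], [v_1,v_2,v_5], [v_1,v_3,v_5], [v_2,v_4,v_5], [v_3,v_4,v_5]

giving chain groups C_0 ≅ Z^6, C_1 ≅ Z^12, C_2 ≅ Z^8.

The boundary map ∂_1: C_1 → C_0 maps an edge to its endpoints' difference, ∂[p,q] = q − p. For instance
  ∂[v_1,v_3] = [v_3] − [v_1].
This gives a 6×12 integer matrix of rank 5; reducing to Smith normal form yields diagonal entries (1,1,1,1,1).

The boundary map ∂_2: C_2 → C_1 acts by ∂[p,q,r] = [q,r] − [p,r] + [p,q]. For instance
  ∂[v_0,v_1,v_2] = [v_1,v_2] − [v_0,v_2] + [v_0,v_1],
  ∂[v_0,v_1,v_3] = [v_1,v_3] − [v_0,v_3] + [v_0,v_1].
This gives a 12×8 integer matrix of rank 7; reducing to Smith normal form yields diagonal entries (1,1,1,1,1,1,1).

Reading off H_k = ker ∂_k / im ∂_{k+1}:

  H_0: rank C_0 − rank ∂_1 = 6 − 5 = 1, and the invariant factors of ∂_1 are all 1, so H_0 = Z.
  H_1: rank ker ∂_1 − rank ∂_2 = (12 − 5) − 7 = 0, and the invariant factors of ∂_2 are all 1, so H_1 = 0.
  H_2: rank ker ∂_2 − rank ∂_3 = (8 − 7) − 0 = 1, and there is no ∂_3, so H_2 = Z.

As a check, the Euler characteristic is 6 − 12 + 8 = 2, which agrees with 1 − 0 + 1 = 2.
(K is a triangulation of the 2-sphere S^2.)

H_0 = Z,  H_1 = 0,  H_2 = Z.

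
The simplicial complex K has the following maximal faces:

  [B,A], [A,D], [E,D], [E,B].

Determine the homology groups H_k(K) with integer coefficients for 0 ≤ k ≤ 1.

H_0 ≅ Z,  H_1 ≅ Z.

Fix the vertex order A < B < D < E and write every simplex with vertices in increasing order. Then dim K = 1 and the simplices of K are:

  0-simplices (4): A, B, D, E
  1-simplices (4): AB, AD, BE, DE

Hence C_0 ≅ Z^4, C_1 ≅ Z^4.

Boundary ∂_1: C_1 → C_0 maps an edge to its endpoints' difference, ∂[p,q] = q − p.
The 4×4 boundary matrix has rank 3 and Smith normal form diag(1,1,1).

Reading off H_k = ker ∂_k / im ∂_{k+1}:

  H_0: rank C_0 − rank ∂_1 = 4 − 3 = 1, and the invariant factors of ∂_1 are all 1, so H_0 ≅ Z.
  H_1: rank ker ∂_1 − rank ∂_2 = (4 − 3) − 0 = 1, and there is no ∂_2, so H_1 ≅ Z.

(K is a triangulation of the circle S^1.)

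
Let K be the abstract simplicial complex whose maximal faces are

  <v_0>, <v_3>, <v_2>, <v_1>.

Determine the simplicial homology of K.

H_0 ≅ Z^4.

Take the total order v_0 < v_1 < v_2 < v_3 on the vertex set. Then K (dimension 0) consists of the simplices:

  0-simplices (4): [v_0], [v_1], [v_2], [v_3]

so the chain groups are C_0 ≅ Z^4.

Computing H_k = (kernel of ∂_k) / (image of ∂_{k+1}):

  H_0: rank C_0 − rank ∂_1 = 4 − 0 = 4, and there is no ∂_1, so H_0 = Z^4.

(K is a triangulation of a set of 4 points.)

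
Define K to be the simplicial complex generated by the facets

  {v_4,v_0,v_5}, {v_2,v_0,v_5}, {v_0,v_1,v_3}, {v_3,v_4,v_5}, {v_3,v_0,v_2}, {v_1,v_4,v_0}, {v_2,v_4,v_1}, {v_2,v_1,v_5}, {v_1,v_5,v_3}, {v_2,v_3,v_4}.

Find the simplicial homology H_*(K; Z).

K has 6 vertices, 15 edges, 10 triangles.
rank ∂_0 = 0, rank ∂_1 = 5 ⇒ b_0 = 6 − 0 − 5 = 1; all invariant factors of ∂_1 are 1 so no torsion. So H_0 = Z.
rank ∂_1 = 5, rank ∂_2 = 10 ⇒ b_1 = 15 − 5 − 10 = 0; ∂_2 has invariant factor(s) [2] giving torsion. So H_1 = Z/2.
rank ∂_2 = 10, rank ∂_3 = 0 ⇒ b_2 = 10 − 10 − 0 = 0. So H_2 = 0.

H_0 = Z,  H_1 = Z/2,  H_2 = 0.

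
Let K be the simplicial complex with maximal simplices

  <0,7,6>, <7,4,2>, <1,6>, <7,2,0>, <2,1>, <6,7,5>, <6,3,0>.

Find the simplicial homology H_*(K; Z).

H_0 ≅ Z,  H_1 ≅ Z,  H_2 = 0.

Fix the vertex order 0 < 1 < 2 < 3 < 4 < 5 < 6 < 7 and write every simplex with vertices in increasing order. Then dim K = 2 and the simplices of K are:

  0-simplices (8): [0], [1], [2], [3], [4], [5], [6], [7]
  1-simplices (13): [0,2], [0,3], [0,6], [0,7], [1,2], [1,6], [2,4], [2,7], [3,6], [4,7], [5,6], [5,7], [6,7]
  2-simplices (5): [0,2,7], [0,3,6], [0,6,7], [2,4,7], [5,6,7]

so the chain groups are C_0 ≅ Z^8, C_1 ≅ Z^13, C_2 ≅ Z^5.

∂_1: C_1 → C_0 maps an edge to its endpoints' difference, ∂[p,q] = q − p. For instance
  ∂[5,6] = [6] − [5].
This gives a 8×13 integer matrix of rank 7; reducing to Smith normal form yields diagonal entries (1,1,1,1,1,1,1).

Boundary ∂_2: C_2 → C_1 sends each 2-simplex [p,q,r] to [q,r] − [p,r] + [p,q]. For instance
  ∂[0,2,7] = [2,7] − [0,7] + [0,2],
  ∂[2,4,7] = [4,7] − [2,7] + [2,4].
As a 13×5 matrix over Z this has rank 5, with invariant factors (1,1,1,1,1).

Computing H_k = (kernel of ∂_k) / (image of ∂_{k+1}):

  H_0: rank C_0 − rank ∂_1 = 8 − 7 = 1, and the invariant factors of ∂_1 are all 1, so H_0 = Z.
  H_1: rank ker ∂_1 − rank ∂_2 = (13 − 7) − 5 = 1, and the invariant factors of ∂_2 are all 1, so H_1 = Z.
  H_2: rank ker ∂_2 − rank ∂_3 = (5 − 5) − 0 = 0, and there is no ∂_3, so H_2 = 0.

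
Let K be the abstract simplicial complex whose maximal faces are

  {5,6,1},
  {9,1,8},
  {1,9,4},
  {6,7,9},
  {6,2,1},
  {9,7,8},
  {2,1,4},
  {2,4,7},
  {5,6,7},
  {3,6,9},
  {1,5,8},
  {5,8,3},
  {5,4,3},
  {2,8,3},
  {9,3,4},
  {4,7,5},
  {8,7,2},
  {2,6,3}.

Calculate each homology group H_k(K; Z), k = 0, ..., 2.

Order the vertices as 1 < 2 < 3 < 4 < 5 < 6 < 7 < 8 < 9. Listing each simplex with vertices in this order, K has dimension 2 with simplices:

  0-simplices (9): [1], [2], [3], [4], [5], [6], [7], [8], [9]
  1-simplices (27): (27 of them)
  2-simplices (18): [1,2,4], [1,2,6], [1,4,9], [1,5,6], [1,5,8], [1,8,9], [2,3,6], [2,3,8], [2,4,7], [2,7,8], [3,4,5], [3,4,9], [3,5,8], [3,6,9], [4,5,7], [5,6,7], [6,7,9], [7,8,9]

Hence C_0 ≅ Z^9, C_1 ≅ Z^27, C_2 ≅ Z^18.

The boundary map ∂_1: C_1 → C_0 is given by ∂[p,q] = [q] − [p].
This gives a 9×27 integer matrix of rank 8; reducing to Smith normal form yields diagonal entries (1,1,1,1,1,1,1,1).

Boundary ∂_2: C_2 → C_1 sends each 2-simplex [p,q,r] to [q,r] − [p,r] + [p,q]. For instance
  ∂[1,2,6] = [2,6] − [1,6] + [1,2],
  ∂[4,5,7] = [5,7] − [4,7] + [4,5].
As a 27×18 matrix over Z this has rank 17, with invariant factors (1,1,1,1,1,1,1,1,1,1,1,1,1,1,1,1,1).

Reading off H_k = ker ∂_k / im ∂_{k+1}:

  H_0: rank C_0 − rank ∂_1 = 9 − 8 = 1, and the invariant factors of ∂_1 are all 1, so H_0 ≅ Z.
  H_1: rank ker ∂_1 − rank ∂_2 = (27 − 8) − 17 = 2, and the invariant factors of ∂_2 are all 1, so H_1 ≅ Z^2.
  H_2: rank ker ∂_2 − rank ∂_3 = (18 − 17) − 0 = 1, and there is no ∂_3, so H_2 ≅ Z.

(K is a triangulation of the torus T^2.)

H_0 = Z,  H_1 = Z^2,  H_2 = Z.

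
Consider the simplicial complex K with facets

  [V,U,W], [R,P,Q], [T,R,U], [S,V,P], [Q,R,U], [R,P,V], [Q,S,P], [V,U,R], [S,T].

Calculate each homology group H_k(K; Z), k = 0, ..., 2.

H_0 = Z,  H_1 = Z,  H_2 = 0.

Fix the vertex order P < Q < R < S < T < U < V < W and write every simplex with vertices in increasing order. Then dim K = 2 and the simplices of K are:

  0-simplices (8): P, Q, R, S, T, U, V, W
  1-simplices (16): PQ, PR, PS, PV, QR, QS, QU, RT, RU, RV, ST, SV, TU, UV, UW, VW
  2-simplices (8): PQR, PQS, PRV, PSV, QRU, RTU, RUV, UVW

so the chain groups are C_0 ≅ Z^8, C_1 ≅ Z^16, C_2 ≅ Z^8.

Boundary ∂_1: C_1 → C_0 maps an edge to its endpoints' difference, ∂[p,q] = q − p. For instance
  ∂UV = V − U.
This gives a 8×16 integer matrix of rank 7; reducing to Smith normal form yields diagonal entries (1,1,1,1,1,1,1).

Boundary ∂_2: C_2 → C_1 acts by ∂[p,q,r] = [q,r] − [p,r] + [p,q]. For instance
  ∂PQR = QR − PR + PQ,
  ∂RTU = TU − RU + RT.
As a 16×8 matrix over Z this has rank 8, with invariant factors (1,1,1,1,1,1,1,1).

Now H_k = ker ∂_k / im ∂_{k+1}, so:

  H_0: rank C_0 − rank ∂_1 = 8 − 7 = 1, and the invariant factors of ∂_1 are all 1, so H_0 = Z.
  H_1: rank ker ∂_1 − rank ∂_2 = (16 − 7) − 8 = 1, and the invariant factors of ∂_2 are all 1, so H_1 = Z.
  H_2: rank ker ∂_2 − rank ∂_3 = (8 − 8) − 0 = 0, and there is no ∂_3, so H_2 = 0.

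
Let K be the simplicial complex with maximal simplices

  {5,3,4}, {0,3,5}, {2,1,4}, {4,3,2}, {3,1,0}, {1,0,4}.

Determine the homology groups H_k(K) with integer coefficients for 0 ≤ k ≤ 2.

H_0 ≅ Z,  H_1 ≅ Z,  H_2 = 0.

Order the vertices as 0 < 1 < 2 < 3 < 4 < 5. Listing each simplex with vertices in this order, K has dimension 2 with simplices:

  0-simplices (6): [0], [1], [2], [3], [4], [5]
  1-simplices (12): [0,1], [0,3], [0,4], [0,5], [1,2], [1,3], [1,4], [2,3], [2,4], [3,4], [3,5], [4,5]
  2-simplices (6): [0,1,3], [0,1,4], [0,3,5], [1,2,4], [2,3,4], [3,4,5]

Hence C_0 ≅ Z^6, C_1 ≅ Z^12, C_2 ≅ Z^6.

∂_1: C_1 → C_0 maps an edge to its endpoints' difference, ∂[p,q] = q − p.
This gives a 6×12 integer matrix of rank 5; reducing to Smith normal form yields diagonal entries (1,1,1,1,1).

The boundary map ∂_2: C_2 → C_1 acts by ∂[p,q,r] = [q,r] − [p,r] + [p,q]. For instance
  ∂[0,1,4] = [1,4] − [0,4] + [0,1],
  ∂[0,3,5] = [3,5] − [0,5] + [0,3].
The resulting 12×6 matrix has rank 6, and its Smith normal form has invariant factors (1,1,1,1,1,1).

Reading off H_k = ker ∂_k / im ∂_{k+1}:

  H_0: rank C_0 − rank ∂_1 = 6 − 5 = 1, and the invariant factors of ∂_1 are all 1, so H_0 = Z.
  H_1: rank ker ∂_1 − rank ∂_2 = (12 − 5) − 6 = 1, and the invariant factors of ∂_2 are all 1, so H_1 = Z.
  H_2: rank ker ∂_2 − rank ∂_3 = (6 − 6) − 0 = 0, and there is no ∂_3, so H_2 = 0.

As a check, the Euler characteristic is 6 − 12 + 6 = 0, which agrees with 1 − 1 + 0 = 0.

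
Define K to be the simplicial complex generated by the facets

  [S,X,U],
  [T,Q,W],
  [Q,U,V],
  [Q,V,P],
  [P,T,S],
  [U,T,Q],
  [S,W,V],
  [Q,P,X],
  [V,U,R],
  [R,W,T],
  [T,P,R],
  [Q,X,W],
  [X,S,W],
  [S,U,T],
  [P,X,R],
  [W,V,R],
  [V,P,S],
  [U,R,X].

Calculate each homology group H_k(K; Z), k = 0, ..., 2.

H_0 ≅ Z,  H_1 ≅ Z^2,  H_2 ≅ Z.

Take the total order P < Q < R < S < T < U < V < W < X on the vertex set. Then K (dimension 2) consists of the simplices:

  0-simplices (9): P, Q, R, S, T, U, V, W, X
  1-simplices (27): PQ, PR, PS, PT, PV, PX, QT, QU, QV, QW, QX, RT, RU, RV, RW, RX, ST, SU, SV, SW, SX, TU, TW, UV, UX, VW, WX
  2-simplices (18): PQV, PQX, PRT, PRX, PST, PSV, QTU, QTW, QUV, QWX, RTW, RUV, RUX, RVW, STU, SUX, SVW, SWX

Hence C_0 ≅ Z^9, C_1 ≅ Z^27, C_2 ≅ Z^18.

∂_1: C_1 → C_0 maps an edge to its endpoints' difference, ∂[p,q] = q − p. For instance
  ∂VW = W − V.
The 9×27 boundary matrix has rank 8 and Smith normal form diag(1,1,1,1,1,1,1,1).

Boundary ∂_2: C_2 → C_1 sends each 2-simplex [p,q,r] to [q,r] − [p,r] + [p,q]. For instance
  ∂RUX = UX − RX + RU,
  ∂STU = TU − SU + ST.
As a 27×18 matrix over Z this has rank 17, with invariant factors (1,1,1,1,1,1,1,1,1,1,1,1,1,1,1,1,1).

Computing H_k = (kernel of ∂_k) / (image of ∂_{k+1}):

  H_0: rank C_0 − rank ∂_1 = 9 − 8 = 1, and the invariant factors of ∂_1 are all 1, so H_0 = Z.
  H_1: rank ker ∂_1 − rank ∂_2 = (27 − 8) − 17 = 2, and the invariant factors of ∂_2 are all 1, so H_1 = Z^2.
  H_2: rank ker ∂_2 − rank ∂_3 = (18 − 17) − 0 = 1, and there is no ∂_3, so H_2 = Z.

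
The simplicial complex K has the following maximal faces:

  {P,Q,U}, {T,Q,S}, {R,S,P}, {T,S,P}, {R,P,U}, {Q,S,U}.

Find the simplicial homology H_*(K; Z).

H_0 = Z,  H_1 = Z,  H_2 = 0.

Order the vertices as P < Q < R < S < T < U. Listing each simplex with vertices in this order, K has dimension 2 with simplices:

  0-simplices (6): P, Q, R, S, T, U
  1-simplices (12): PQ, PR, PS, PT, PU, QS, QT, QU, RS, RU, ST, SU
  2-simplices (6): PQU, PRS, PRU, PST, QST, QSU

Hence C_0 ≅ Z^6, C_1 ≅ Z^12, C_2 ≅ Z^6.

The boundary map ∂_1: C_1 → C_0 sends each edge [p,q] (with p < q) to q − p. For instance
  ∂SU = U − S.
This gives a 6×12 integer matrix of rank 5; reducing to Smith normal form yields diagonal entries (1,1,1,1,1).

The boundary map ∂_2: C_2 → C_1 maps a triangle to the signed sum of its edges. For instance
  ∂QSU = SU − QU + QS,
  ∂QST = ST − QT + QS.
The resulting 12×6 matrix has rank 6, and its Smith normal form has invariant factors (1,1,1,1,1,1).

Reading off H_k = ker ∂_k / im ∂_{k+1}:

  H_0: rank C_0 − rank ∂_1 = 6 − 5 = 1, and the invariant factors of ∂_1 are all 1, so H_0 = Z.
  H_1: rank ker ∂_1 − rank ∂_2 = (12 − 5) − 6 = 1, and the invariant factors of ∂_2 are all 1, so H_1 = Z.
  H_2: rank ker ∂_2 − rank ∂_3 = (6 − 6) − 0 = 0, and there is no ∂_3, so H_2 = 0.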